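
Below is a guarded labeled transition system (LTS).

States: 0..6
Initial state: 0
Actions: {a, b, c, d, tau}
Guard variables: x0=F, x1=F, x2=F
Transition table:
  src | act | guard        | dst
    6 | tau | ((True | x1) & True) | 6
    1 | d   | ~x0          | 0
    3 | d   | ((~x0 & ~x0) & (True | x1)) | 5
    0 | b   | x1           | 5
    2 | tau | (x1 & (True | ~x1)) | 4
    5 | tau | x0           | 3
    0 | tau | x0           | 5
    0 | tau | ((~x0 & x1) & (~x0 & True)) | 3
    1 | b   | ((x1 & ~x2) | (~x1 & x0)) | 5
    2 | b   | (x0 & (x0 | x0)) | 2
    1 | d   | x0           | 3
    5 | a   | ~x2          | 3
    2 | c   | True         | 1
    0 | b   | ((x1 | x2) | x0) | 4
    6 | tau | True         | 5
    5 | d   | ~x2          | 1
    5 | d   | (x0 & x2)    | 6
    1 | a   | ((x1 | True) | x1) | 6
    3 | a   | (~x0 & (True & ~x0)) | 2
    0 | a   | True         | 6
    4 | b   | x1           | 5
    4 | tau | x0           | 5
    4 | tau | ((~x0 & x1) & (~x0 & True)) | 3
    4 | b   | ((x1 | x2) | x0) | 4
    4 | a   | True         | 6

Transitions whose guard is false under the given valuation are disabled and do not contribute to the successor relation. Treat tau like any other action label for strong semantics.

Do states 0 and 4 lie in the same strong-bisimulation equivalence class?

Answer: BISIMILAR

Working:
Bisimulation quotient by refinement:
  round 0: {{0,1,2,3,4,5,6}}
  round 1: {{0,4},{1,3,5},{2},{6}}
  round 2: {{0,4},{1},{2},{3},{5},{6}}
6 equivalence class(es) (converged in 3)
0∈{0,4}, 4∈{0,4}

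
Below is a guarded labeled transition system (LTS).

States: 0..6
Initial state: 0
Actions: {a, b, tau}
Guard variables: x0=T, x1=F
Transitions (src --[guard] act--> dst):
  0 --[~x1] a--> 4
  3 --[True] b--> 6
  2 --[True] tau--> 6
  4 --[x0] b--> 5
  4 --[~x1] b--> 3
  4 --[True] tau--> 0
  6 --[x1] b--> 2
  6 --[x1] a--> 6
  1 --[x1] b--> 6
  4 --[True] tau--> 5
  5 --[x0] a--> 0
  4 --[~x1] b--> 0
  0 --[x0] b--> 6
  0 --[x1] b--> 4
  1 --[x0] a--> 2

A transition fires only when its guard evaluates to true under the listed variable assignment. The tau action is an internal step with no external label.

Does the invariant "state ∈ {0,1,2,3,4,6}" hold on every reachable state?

Allowed set {0,1,2,3,4,6}
Reachable = {0,3,4,5,6}
  0: ok
  3: ok
  4: ok
  5: outside
  6: ok
witness against invariant: a·b → 5

Answer: INVARIANT VIOLATED at state 5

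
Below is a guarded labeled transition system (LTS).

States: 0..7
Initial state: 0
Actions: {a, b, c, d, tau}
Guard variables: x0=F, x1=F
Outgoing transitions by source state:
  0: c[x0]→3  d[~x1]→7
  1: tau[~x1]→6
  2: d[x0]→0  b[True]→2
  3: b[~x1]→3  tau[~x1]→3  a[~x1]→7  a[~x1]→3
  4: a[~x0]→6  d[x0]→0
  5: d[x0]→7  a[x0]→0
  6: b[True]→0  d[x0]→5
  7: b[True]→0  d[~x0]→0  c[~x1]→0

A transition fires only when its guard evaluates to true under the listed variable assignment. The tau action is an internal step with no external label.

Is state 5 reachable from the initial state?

Answer: UNREACHABLE

Working:
After dropping false guards: 12 live edges.
L0 = {0}
L1 = {7}  now seen {0,7}
Reach set: {0,7}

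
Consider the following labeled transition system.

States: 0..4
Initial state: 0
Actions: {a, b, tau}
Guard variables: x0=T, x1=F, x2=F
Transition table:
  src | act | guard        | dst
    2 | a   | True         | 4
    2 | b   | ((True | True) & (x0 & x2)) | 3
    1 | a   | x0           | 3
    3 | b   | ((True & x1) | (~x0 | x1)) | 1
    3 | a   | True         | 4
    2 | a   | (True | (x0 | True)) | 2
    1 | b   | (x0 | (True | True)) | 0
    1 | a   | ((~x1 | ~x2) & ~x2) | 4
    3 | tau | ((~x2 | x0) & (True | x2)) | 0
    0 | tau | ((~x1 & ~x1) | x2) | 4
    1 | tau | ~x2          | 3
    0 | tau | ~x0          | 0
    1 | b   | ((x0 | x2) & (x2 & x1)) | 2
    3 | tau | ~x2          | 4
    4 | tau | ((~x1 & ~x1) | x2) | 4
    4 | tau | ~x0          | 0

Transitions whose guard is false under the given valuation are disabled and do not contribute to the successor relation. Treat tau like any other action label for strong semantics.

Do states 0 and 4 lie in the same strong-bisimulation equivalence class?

Answer: BISIMILAR

Working:
Refine partition for ~:
  round 0: {{0,1,2,3,4}}
  round 1: {{0,4},{1},{2},{3}}
stable after 2 split(s): 4 block(s)
0∈{0,4}, 4∈{0,4}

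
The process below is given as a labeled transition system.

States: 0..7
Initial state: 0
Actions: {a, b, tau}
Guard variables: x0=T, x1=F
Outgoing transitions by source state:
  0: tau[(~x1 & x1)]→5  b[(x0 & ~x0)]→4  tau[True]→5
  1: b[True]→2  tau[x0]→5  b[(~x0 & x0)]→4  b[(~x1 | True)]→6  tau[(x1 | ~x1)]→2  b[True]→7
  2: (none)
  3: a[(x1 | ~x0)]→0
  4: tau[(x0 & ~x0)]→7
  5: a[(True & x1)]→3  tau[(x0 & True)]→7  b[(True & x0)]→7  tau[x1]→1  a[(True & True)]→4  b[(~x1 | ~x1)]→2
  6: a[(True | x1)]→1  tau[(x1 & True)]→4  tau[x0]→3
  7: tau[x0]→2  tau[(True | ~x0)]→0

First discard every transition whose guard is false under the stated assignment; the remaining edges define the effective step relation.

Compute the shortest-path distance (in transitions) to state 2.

BFS to 2:
  depth 0: {0}
  depth 1: {5}
  depth 2: {2,4,7}
depth(2)=2, e.g. tau·b

Answer: 2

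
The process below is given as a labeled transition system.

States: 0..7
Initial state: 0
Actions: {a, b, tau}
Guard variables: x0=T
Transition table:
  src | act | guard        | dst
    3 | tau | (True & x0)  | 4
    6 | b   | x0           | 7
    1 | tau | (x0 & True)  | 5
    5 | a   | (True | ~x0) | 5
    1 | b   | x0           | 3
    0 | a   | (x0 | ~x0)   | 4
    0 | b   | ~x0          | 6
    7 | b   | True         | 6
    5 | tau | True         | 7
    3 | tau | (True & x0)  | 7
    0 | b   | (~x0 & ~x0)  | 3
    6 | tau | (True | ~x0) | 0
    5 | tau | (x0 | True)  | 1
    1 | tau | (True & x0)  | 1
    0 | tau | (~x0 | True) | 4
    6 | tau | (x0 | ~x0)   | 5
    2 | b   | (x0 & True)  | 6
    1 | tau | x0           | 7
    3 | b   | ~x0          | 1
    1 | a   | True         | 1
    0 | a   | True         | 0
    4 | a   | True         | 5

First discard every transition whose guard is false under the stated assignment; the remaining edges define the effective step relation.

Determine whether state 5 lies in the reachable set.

After dropping false guards: 19 live edges.
depth 0: {0}
depth 1: {4}  now seen {0,4}
depth 2: {5}  now seen {0,4,5}
depth 3: {1,7}  now seen {0,1,4,5,7}
depth 4: {3,6}  now seen {0,1,3,4,5,6,7}
R = {0,1,3,4,5,6,7}
trace reaching 5: a·a

Answer: REACHABLE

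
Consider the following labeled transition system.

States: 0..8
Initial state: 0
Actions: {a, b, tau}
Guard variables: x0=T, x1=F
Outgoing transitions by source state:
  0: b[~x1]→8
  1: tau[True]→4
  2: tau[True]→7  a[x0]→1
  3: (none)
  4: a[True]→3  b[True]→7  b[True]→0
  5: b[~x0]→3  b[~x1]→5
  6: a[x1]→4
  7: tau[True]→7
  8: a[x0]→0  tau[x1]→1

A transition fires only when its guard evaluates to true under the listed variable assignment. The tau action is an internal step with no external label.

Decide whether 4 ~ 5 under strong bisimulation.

Answer: NOT BISIMILAR

Analysis:
Bisimulation quotient by refinement:
  π0 = {{0,1,2,3,4,5,6,7,8}}
  π1 = {{0,5},{1,7},{2},{3,6},{4},{8}}
  π2 = {{0},{1},{2},{3,6},{4},{5},{7},{8}}
Fixed point at round 3; 8 class(es).
class of 4: {4}; class of 5: {5}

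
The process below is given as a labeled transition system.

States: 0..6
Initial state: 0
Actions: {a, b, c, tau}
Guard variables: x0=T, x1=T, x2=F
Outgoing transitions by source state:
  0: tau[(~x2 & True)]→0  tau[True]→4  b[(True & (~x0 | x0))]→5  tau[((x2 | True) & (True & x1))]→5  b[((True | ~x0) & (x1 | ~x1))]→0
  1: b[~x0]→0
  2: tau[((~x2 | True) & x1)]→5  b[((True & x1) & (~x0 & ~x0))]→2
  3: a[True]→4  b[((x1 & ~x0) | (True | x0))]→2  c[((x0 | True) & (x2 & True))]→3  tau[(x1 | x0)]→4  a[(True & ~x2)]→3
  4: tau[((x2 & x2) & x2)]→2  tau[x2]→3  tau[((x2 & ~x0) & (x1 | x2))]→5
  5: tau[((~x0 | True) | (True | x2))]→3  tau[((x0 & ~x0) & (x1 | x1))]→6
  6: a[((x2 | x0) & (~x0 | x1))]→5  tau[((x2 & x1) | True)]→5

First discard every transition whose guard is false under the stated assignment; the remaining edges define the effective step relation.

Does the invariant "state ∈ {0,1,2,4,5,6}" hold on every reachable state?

Inv-set: {0,1,2,4,5,6}
R = {0,2,3,4,5}
  0: ✓
  2: ✓
  3: ✗ unsafe
  4: ✓
  5: ✓
counterexample path to 3: tau·tau

Answer: INVARIANT VIOLATED at state 3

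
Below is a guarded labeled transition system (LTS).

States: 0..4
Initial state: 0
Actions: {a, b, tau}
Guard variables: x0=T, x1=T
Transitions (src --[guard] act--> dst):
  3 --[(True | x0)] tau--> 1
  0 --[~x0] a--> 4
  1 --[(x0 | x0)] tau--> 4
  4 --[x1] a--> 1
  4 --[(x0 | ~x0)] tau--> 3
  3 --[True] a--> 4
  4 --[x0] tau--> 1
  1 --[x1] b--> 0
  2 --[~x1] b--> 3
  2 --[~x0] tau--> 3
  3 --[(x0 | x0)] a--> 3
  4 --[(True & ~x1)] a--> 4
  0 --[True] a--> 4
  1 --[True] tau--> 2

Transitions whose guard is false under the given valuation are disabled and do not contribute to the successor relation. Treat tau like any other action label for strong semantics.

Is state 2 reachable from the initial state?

After dropping false guards: 10 live edges.
Layer 0: {0}
Layer 1: {4}  total {0,4}
Layer 2: {1,3}  total {0,1,3,4}
Layer 3: {2}  total {0,1,2,3,4}
Reachable = {0,1,2,3,4}
Path to 2: a·a·tau

Answer: REACHABLE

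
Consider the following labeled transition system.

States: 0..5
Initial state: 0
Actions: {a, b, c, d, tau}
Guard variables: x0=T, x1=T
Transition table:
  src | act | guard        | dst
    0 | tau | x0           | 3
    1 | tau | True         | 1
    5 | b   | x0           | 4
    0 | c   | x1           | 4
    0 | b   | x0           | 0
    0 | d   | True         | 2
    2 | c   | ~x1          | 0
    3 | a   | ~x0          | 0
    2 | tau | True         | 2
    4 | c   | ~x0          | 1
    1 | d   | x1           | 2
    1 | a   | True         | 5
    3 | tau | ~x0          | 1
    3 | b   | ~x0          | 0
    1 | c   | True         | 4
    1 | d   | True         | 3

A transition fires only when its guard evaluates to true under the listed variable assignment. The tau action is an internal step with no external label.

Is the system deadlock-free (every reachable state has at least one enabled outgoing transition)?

Answer: DEADLOCK at state 3

Analysis:
R = {0,2,3,4}
  0: b→0  c→4  d→2  tau→3  [4 out]
  2: tau→2  [1 out]
  3: ∅  [STUCK]
  4: ∅  [STUCK]
trace reaching 3: tau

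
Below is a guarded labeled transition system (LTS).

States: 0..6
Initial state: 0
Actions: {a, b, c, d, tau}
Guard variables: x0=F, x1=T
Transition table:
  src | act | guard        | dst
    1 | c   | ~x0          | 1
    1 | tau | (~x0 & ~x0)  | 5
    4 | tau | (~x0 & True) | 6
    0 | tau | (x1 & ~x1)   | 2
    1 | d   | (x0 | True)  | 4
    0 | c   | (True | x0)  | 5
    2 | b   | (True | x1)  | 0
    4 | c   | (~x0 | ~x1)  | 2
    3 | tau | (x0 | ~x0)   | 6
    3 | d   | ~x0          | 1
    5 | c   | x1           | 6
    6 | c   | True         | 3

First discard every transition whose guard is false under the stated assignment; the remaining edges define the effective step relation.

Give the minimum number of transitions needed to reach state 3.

BFS to 3:
  Layer 0: {0}
  Layer 1: {5}
  Layer 2: {6}
  Layer 3: {3}
3 enters at depth 3; path c·c·c

Answer: 3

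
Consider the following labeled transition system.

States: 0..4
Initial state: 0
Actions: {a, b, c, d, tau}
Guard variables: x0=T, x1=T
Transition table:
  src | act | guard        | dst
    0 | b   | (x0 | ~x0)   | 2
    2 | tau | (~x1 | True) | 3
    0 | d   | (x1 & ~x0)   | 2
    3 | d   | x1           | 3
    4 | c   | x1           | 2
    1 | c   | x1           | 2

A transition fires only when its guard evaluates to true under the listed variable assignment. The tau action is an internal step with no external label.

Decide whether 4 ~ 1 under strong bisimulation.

Compute ~ classes (split until stable):
  round 0: {{0,1,2,3,4}}
  round 1: {{0},{1,4},{2},{3}}
4 equivalence class(es) (converged in 2)
class of 4: {1,4}; class of 1: {1,4}

Answer: BISIMILAR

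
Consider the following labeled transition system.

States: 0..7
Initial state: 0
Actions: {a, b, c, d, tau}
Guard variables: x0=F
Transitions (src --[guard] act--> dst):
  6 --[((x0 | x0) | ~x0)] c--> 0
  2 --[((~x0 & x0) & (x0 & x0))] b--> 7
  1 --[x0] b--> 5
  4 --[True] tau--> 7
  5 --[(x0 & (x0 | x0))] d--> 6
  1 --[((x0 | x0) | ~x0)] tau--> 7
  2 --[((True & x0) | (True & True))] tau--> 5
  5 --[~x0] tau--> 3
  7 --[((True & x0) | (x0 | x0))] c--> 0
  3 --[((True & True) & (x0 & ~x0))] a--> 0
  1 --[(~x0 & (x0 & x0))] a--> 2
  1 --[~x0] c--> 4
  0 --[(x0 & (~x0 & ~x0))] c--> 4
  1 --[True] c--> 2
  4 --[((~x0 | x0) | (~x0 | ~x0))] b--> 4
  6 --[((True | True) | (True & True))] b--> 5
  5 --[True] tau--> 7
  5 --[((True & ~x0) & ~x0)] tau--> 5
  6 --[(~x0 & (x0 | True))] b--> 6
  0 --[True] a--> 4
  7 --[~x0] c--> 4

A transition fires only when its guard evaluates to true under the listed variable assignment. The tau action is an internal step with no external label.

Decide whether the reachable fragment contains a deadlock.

Reach set: {0,4,7}
  0: a→4  [1 exit(s)]
  4: b→4  tau→7  [2 exit(s)]
  7: c→4  [1 exit(s)]

Answer: DEADLOCK-FREE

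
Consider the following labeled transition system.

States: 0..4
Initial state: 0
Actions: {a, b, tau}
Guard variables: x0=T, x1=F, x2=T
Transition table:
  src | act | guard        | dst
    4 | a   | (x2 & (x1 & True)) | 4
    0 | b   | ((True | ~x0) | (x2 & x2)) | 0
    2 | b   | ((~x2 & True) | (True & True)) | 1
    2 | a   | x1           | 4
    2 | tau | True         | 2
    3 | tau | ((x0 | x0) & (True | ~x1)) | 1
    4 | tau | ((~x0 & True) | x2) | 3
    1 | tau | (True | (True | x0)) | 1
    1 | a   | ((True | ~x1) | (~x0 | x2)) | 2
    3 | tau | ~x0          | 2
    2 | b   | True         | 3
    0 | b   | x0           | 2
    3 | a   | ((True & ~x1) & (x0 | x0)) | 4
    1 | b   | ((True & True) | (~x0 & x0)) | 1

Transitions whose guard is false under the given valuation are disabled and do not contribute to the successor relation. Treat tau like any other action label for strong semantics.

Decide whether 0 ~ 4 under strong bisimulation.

Answer: NOT BISIMILAR

Trace:
Bisimulation quotient by refinement:
  π0 = {{0,1,2,3,4}}
  π1 = {{0},{1},{2},{3},{4}}
Fixed point at round 2; 5 class(es).
0∈{0}, 4∈{4}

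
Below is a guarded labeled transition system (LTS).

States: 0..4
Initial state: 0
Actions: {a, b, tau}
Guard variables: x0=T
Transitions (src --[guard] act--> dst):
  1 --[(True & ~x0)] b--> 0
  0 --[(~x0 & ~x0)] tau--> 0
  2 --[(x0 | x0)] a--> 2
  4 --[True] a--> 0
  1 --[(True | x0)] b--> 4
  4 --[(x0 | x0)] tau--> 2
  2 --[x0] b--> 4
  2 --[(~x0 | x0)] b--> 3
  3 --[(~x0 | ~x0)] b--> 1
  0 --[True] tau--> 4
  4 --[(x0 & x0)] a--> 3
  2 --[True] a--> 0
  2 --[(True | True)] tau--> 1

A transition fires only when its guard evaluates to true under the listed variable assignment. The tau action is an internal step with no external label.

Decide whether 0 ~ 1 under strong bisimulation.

Refine partition for ~:
  P[0] = {{0,1,2,3,4}}
  P[1] = {{0},{1},{2},{3},{4}}
Fixed point at round 2; 5 class(es).
0∈{0}, 1∈{1}

Answer: NOT BISIMILAR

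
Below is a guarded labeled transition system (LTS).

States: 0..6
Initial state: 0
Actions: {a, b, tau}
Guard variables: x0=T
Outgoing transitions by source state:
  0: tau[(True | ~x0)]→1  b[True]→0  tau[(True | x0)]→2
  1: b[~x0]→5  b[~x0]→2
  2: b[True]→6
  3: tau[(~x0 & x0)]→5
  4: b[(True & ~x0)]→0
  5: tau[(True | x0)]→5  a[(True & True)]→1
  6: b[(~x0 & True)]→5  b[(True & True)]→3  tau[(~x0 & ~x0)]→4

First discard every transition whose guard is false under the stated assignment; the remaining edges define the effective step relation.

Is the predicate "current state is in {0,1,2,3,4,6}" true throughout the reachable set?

Inv-set: {0,1,2,3,4,6}
R = {0,1,2,3,6}
  0: safe
  1: safe
  2: safe
  3: safe
  6: safe

Answer: INVARIANT HOLDS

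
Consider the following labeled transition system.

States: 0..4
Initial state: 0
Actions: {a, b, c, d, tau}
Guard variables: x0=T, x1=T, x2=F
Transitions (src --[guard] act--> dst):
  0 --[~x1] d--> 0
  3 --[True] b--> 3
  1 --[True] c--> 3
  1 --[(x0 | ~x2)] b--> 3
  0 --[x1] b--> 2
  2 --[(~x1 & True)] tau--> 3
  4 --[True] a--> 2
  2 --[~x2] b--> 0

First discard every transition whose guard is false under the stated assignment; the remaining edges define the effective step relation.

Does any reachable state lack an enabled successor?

Answer: DEADLOCK-FREE

Analysis:
Reach set: {0,2}
  0: b→2  [deg 1]
  2: b→0  [deg 1]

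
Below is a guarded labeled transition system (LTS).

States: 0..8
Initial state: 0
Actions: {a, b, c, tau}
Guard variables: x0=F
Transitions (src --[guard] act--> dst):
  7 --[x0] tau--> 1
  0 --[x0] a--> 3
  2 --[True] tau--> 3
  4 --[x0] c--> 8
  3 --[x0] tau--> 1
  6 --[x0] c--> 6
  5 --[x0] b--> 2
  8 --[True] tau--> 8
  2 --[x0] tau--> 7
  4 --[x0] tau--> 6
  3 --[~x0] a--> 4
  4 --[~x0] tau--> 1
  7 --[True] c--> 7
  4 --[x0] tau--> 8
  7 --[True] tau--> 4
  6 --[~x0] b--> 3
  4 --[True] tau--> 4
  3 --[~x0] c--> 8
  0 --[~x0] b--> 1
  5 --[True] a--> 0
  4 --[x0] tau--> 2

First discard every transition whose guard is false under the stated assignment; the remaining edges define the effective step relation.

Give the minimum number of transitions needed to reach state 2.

Breadth-first toward 2:
  Layer 0: {0}
  Layer 1: {1}
2 never appears.

Answer: UNREACHABLE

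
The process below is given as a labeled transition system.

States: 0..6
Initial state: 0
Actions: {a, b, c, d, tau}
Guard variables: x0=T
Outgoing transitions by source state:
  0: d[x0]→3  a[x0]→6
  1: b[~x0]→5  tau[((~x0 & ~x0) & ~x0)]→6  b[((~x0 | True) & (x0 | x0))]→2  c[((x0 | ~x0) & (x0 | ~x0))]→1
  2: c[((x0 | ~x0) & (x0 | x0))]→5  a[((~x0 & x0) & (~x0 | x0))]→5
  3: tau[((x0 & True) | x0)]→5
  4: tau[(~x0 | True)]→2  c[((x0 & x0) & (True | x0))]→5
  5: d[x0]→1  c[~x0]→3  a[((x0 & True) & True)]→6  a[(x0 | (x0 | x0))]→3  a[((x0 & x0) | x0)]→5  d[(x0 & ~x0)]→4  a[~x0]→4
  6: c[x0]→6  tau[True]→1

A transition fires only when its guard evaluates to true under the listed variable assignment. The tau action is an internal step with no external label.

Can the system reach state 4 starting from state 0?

14 transition(s) survive guard evaluation.
Layer 0: {0}
Layer 1: {3,6}  now seen {0,3,6}
Layer 2: {1,5}  now seen {0,1,3,5,6}
Layer 3: {2}  now seen {0,1,2,3,5,6}
R = {0,1,2,3,5,6}

Answer: UNREACHABLE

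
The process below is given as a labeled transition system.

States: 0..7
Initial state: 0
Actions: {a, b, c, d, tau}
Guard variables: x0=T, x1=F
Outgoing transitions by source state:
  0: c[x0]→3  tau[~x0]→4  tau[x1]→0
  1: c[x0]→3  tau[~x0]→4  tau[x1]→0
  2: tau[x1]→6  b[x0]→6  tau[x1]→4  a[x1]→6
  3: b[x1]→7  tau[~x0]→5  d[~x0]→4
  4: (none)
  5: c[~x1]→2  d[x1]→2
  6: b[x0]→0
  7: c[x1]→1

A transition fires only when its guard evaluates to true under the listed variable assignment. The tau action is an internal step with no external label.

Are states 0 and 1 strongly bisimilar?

Answer: BISIMILAR

Trace:
Bisimulation quotient by refinement:
  round 0: {{0,1,2,3,4,5,6,7}}
  round 1: {{0,1,5},{2,6},{3,4,7}}
  round 2: {{0,1},{2},{3,4,7},{5},{6}}
Fixed point at round 3; 5 class(es).
class of 0: {0,1}; class of 1: {0,1}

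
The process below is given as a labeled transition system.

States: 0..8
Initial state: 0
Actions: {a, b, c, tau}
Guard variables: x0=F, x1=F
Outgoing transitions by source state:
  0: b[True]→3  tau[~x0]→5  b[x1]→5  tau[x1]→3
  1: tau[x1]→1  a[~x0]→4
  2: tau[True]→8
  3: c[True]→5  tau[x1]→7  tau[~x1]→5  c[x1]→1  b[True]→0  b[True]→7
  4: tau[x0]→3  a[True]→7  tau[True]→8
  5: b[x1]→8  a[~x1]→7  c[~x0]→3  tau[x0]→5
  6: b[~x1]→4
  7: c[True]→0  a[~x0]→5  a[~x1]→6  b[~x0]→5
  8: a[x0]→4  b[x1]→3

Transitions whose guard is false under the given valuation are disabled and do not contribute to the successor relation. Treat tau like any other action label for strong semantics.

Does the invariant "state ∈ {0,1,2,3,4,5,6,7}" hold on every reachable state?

Answer: INVARIANT VIOLATED at state 8

Working:
Allowed set {0,1,2,3,4,5,6,7}
Reachable = {0,3,4,5,6,7,8}
  0: ✓
  3: ✓
  4: ✓
  5: ✓
  6: ✓
  7: ✓
  8: ✗ unsafe
witness against invariant: b·b·a·b·tau → 8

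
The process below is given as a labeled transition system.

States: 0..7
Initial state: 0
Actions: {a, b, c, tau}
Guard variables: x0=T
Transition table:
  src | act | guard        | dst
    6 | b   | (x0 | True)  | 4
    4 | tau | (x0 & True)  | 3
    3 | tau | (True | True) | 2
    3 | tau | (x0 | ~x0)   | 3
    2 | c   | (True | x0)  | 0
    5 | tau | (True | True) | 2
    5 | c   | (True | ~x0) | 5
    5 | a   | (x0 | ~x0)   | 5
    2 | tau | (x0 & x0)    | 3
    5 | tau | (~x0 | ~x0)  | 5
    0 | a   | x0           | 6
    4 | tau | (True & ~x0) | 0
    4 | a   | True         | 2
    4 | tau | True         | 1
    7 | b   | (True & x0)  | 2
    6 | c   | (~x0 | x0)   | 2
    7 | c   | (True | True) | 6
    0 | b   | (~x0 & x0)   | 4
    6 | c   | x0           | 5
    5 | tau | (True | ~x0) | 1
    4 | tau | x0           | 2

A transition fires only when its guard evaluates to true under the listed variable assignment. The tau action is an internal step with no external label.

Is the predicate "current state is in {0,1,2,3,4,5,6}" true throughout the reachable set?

Inv-set: {0,1,2,3,4,5,6}
R = {0,1,2,3,4,5,6}
  0: safe
  1: safe
  2: safe
  3: safe
  4: safe
  5: safe
  6: safe

Answer: INVARIANT HOLDS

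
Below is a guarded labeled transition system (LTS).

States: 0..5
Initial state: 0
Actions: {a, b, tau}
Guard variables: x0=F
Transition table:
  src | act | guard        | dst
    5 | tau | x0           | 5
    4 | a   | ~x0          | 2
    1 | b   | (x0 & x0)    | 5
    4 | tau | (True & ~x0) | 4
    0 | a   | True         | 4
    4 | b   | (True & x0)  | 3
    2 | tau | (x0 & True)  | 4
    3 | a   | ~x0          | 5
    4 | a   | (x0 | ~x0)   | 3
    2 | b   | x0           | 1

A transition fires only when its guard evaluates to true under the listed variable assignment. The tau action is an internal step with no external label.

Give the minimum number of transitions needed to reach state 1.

Layered search for 1:
  depth 0: {0}
  depth 1: {4}
  depth 2: {2,3}
  depth 3: {5}
1 never appears.

Answer: UNREACHABLE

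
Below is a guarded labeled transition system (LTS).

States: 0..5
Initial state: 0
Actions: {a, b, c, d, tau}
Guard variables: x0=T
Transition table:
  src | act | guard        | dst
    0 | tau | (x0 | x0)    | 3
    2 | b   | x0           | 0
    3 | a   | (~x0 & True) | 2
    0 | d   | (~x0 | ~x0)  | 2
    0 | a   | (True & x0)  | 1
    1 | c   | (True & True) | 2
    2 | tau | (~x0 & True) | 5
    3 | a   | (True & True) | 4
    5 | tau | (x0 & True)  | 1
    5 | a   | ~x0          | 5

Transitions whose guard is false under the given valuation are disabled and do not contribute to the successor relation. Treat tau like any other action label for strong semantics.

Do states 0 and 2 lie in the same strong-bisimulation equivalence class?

Refine partition for ~:
  π0 = {{0,1,2,3,4,5}}
  π1 = {{0},{1},{2},{3},{4},{5}}
Fixed point at round 2; 6 class(es).
0∈{0}, 2∈{2}

Answer: NOT BISIMILAR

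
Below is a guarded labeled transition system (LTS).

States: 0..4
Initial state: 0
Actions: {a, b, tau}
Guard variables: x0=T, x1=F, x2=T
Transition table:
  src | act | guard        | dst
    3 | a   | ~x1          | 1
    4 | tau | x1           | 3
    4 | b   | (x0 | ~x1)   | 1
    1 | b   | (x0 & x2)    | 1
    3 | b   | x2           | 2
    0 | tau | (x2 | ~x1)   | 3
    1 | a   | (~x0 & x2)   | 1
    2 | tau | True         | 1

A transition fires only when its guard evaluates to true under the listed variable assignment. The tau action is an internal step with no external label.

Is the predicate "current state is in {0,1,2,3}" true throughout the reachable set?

Inv-set: {0,1,2,3}
Reachable = {0,1,2,3}
  0: ✓
  1: ✓
  2: ✓
  3: ✓

Answer: INVARIANT HOLDS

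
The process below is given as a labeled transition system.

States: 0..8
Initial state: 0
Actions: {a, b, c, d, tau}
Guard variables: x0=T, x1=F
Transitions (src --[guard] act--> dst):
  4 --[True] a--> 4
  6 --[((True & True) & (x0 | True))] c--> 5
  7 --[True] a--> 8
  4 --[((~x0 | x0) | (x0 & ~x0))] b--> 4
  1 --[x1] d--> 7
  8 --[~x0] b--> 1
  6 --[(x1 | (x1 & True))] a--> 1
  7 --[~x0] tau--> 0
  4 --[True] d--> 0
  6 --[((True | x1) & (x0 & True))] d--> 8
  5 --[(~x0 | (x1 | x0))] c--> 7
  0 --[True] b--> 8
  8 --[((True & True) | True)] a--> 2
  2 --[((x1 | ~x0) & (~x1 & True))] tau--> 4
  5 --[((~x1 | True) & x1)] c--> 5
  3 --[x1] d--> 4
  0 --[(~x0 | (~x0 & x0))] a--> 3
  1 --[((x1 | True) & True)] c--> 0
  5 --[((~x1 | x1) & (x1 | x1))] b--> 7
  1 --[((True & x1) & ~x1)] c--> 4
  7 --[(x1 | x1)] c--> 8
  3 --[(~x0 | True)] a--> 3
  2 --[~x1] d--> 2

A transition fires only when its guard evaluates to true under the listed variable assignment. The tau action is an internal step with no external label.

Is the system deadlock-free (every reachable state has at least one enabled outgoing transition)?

R = {0,2,8}
  0: b→8  [1 out]
  2: d→2  [1 out]
  8: a→2  [1 out]

Answer: DEADLOCK-FREE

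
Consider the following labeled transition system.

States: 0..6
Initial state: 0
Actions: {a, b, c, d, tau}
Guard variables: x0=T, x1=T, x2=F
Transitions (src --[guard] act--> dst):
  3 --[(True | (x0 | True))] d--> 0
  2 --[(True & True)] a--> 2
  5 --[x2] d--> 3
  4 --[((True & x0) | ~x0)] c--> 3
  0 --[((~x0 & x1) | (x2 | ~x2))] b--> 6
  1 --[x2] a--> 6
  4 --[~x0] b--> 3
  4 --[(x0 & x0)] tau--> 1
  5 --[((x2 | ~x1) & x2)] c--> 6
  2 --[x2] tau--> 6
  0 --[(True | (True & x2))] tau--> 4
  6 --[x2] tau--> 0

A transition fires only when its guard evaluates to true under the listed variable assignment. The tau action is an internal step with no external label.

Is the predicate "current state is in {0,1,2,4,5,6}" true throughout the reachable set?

Answer: INVARIANT VIOLATED at state 3

Trace:
Inv-set: {0,1,2,4,5,6}
Reach set: {0,1,3,4,6}
  0: safe
  1: safe
  3: VIOLATES
  4: safe
  6: safe
reach 3 via tau·c — violates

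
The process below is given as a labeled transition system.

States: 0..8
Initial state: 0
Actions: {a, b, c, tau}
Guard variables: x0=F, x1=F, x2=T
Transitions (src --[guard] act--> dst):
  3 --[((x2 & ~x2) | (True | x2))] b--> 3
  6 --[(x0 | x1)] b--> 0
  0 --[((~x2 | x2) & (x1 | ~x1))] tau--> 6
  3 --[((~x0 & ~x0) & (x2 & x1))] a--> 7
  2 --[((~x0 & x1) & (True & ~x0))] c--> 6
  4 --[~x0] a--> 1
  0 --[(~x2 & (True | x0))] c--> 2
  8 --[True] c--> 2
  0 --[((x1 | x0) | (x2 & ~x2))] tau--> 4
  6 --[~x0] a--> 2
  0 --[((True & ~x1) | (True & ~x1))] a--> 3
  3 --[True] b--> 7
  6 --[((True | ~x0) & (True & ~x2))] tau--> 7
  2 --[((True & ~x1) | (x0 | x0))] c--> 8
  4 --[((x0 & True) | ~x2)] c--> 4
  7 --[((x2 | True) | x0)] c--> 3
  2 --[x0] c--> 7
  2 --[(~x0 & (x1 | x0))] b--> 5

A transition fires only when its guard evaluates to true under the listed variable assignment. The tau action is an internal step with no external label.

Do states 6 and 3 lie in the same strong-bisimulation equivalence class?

Compute ~ classes (split until stable):
  round 0: {{0,1,2,3,4,5,6,7,8}}
  round 1: {{0},{1,5},{2,7,8},{3},{4,6}}
  round 2: {{0},{1,5},{2,8},{3},{4},{6},{7}}
7 equivalence class(es) (converged in 3)
class of 6: {6}; class of 3: {3}

Answer: NOT BISIMILAR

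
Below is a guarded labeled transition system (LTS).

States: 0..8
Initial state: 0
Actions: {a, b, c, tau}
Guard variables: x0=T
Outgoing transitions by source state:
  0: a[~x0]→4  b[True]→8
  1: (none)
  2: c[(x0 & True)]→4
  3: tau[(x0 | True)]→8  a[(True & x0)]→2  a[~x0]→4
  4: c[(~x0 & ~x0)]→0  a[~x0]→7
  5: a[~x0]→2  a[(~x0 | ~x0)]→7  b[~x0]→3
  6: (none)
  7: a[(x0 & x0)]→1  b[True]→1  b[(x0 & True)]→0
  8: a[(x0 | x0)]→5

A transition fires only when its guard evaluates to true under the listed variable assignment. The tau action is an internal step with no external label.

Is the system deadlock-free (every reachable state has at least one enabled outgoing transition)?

Answer: DEADLOCK at state 5

Analysis:
Reach set: {0,5,8}
  0: b→8  [deg 1]
  5: ∅  [no exit]
  8: a→5  [deg 1]
Path to 5: b·a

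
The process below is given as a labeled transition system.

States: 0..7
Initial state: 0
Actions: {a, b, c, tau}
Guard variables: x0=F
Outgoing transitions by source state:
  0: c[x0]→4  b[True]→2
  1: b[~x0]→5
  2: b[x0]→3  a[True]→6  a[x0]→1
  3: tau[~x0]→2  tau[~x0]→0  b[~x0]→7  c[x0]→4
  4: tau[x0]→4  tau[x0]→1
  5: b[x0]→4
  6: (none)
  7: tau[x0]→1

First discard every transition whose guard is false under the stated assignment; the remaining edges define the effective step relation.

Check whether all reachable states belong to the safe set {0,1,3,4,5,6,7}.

Answer: INVARIANT VIOLATED at state 2

Analysis:
Inv-set: {0,1,3,4,5,6,7}
Reach set: {0,2,6}
  0: ✓
  2: VIOLATES
  6: ✓
reach 2 via b — violates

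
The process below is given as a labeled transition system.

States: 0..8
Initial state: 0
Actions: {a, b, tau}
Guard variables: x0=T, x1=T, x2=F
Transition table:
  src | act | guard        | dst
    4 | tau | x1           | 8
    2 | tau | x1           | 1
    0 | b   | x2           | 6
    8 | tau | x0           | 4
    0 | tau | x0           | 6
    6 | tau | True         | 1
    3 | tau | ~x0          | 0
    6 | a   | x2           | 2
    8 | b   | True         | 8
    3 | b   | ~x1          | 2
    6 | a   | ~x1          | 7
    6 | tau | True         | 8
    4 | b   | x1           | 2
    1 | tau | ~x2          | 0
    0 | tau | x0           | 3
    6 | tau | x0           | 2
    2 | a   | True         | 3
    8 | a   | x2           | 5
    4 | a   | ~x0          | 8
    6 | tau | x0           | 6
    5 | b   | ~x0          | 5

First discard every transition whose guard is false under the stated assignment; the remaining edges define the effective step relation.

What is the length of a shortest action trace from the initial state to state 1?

Layered search for 1:
  L0 = {0}
  L1 = {3,6}
  L2 = {1,2,8}
1 enters at depth 2; path tau·tau

Answer: 2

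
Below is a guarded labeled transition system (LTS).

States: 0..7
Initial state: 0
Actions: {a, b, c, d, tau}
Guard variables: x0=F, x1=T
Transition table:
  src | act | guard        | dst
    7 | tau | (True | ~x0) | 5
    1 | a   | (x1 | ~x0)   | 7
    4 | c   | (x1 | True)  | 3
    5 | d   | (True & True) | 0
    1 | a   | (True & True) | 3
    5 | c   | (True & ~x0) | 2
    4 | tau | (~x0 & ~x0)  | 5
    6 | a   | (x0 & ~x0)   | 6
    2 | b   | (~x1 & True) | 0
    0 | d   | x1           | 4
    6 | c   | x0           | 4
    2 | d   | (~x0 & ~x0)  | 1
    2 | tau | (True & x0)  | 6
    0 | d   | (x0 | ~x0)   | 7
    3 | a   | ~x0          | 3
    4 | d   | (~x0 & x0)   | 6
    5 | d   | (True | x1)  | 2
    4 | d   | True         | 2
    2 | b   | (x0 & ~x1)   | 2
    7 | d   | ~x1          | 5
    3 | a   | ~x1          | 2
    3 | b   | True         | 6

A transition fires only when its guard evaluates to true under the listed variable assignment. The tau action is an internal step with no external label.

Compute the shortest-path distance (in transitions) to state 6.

Breadth-first toward 6:
  L0 = {0}
  L1 = {4,7}
  L2 = {2,3,5}
  L3 = {1,6}
first hit 6 at d=3 via d·c·b

Answer: 3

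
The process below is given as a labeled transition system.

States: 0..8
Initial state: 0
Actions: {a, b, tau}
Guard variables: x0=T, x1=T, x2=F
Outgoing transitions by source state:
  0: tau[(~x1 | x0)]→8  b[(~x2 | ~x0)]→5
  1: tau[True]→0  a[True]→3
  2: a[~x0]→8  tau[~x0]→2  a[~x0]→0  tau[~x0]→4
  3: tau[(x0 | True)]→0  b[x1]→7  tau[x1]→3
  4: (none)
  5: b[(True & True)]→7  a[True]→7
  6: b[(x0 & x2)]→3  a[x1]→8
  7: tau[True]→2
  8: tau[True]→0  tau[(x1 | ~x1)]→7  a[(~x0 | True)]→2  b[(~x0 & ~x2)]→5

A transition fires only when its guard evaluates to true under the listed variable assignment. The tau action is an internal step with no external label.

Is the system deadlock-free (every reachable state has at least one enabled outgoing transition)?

Reachable = {0,2,5,7,8}
  0: b→5  tau→8  [deg 2]
  2: ∅  [deadlock]
  5: a→7  b→7  [deg 2]
  7: tau→2  [deg 1]
  8: a→2  tau→0  tau→7  [deg 3]
trace reaching 2: tau·a

Answer: DEADLOCK at state 2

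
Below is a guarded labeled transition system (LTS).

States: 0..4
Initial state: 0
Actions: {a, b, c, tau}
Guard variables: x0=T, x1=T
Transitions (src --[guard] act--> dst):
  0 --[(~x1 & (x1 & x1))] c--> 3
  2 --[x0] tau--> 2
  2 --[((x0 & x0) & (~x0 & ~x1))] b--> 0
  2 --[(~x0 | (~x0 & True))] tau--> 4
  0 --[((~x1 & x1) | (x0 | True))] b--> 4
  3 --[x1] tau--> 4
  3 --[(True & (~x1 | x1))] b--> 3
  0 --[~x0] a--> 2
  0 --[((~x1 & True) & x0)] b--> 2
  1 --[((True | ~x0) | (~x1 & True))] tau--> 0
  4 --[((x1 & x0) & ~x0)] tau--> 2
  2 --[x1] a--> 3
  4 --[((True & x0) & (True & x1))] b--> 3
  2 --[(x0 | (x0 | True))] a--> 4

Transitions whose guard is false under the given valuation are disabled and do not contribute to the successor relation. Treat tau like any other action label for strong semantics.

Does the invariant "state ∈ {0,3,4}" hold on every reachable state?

Inv-set: {0,3,4}
R = {0,3,4}
  0: ✓
  3: ✓
  4: ✓

Answer: INVARIANT HOLDS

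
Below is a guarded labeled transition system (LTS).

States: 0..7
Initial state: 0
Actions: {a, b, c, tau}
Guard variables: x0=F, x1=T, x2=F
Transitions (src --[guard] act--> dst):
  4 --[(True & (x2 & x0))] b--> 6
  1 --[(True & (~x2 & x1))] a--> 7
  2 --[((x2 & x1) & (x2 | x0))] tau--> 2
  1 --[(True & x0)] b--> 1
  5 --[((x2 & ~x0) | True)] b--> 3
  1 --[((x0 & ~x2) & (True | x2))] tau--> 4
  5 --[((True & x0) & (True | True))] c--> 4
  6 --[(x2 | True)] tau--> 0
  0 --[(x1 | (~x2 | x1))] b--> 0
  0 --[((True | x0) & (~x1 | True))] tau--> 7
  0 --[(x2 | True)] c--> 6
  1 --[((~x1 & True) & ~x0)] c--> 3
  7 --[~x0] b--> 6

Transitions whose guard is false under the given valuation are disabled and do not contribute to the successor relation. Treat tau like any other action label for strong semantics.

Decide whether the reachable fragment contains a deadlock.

R = {0,6,7}
  0: b→0  c→6  tau→7  [deg 3]
  6: tau→0  [deg 1]
  7: b→6  [deg 1]

Answer: DEADLOCK-FREE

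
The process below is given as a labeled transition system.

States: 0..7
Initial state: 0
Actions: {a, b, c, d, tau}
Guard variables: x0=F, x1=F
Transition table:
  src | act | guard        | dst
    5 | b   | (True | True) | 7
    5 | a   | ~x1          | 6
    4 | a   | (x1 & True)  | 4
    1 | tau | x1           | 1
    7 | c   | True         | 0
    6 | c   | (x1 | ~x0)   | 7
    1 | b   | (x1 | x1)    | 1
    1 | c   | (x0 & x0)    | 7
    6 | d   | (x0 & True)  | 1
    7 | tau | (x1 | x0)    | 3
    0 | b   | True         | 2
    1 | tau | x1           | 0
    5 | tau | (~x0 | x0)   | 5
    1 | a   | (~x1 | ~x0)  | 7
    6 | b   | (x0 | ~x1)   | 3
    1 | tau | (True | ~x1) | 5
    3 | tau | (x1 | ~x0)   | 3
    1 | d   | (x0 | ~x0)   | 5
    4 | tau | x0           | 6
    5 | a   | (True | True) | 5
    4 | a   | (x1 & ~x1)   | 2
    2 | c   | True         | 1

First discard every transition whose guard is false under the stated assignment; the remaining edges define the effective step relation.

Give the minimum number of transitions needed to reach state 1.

Layered search for 1:
  L0 = {0}
  L1 = {2}
  L2 = {1}
1 enters at depth 2; path b·c

Answer: 2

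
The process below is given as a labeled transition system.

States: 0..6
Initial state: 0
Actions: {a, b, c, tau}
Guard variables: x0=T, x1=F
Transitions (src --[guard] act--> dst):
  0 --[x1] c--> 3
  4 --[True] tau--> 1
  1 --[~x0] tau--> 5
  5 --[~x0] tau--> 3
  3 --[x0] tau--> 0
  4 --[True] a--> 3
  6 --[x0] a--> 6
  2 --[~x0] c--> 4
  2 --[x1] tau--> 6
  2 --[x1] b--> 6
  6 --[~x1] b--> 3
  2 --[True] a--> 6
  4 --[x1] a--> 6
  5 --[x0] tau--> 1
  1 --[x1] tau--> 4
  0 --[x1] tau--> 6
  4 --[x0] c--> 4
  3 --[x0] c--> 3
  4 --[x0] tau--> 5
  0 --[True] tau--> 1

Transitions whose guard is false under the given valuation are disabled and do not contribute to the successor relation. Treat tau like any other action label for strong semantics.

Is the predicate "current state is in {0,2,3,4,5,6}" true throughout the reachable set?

Inv-set: {0,2,3,4,5,6}
Reachable = {0,1}
  0: safe
  1: VIOLATES
counterexample path to 1: tau

Answer: INVARIANT VIOLATED at state 1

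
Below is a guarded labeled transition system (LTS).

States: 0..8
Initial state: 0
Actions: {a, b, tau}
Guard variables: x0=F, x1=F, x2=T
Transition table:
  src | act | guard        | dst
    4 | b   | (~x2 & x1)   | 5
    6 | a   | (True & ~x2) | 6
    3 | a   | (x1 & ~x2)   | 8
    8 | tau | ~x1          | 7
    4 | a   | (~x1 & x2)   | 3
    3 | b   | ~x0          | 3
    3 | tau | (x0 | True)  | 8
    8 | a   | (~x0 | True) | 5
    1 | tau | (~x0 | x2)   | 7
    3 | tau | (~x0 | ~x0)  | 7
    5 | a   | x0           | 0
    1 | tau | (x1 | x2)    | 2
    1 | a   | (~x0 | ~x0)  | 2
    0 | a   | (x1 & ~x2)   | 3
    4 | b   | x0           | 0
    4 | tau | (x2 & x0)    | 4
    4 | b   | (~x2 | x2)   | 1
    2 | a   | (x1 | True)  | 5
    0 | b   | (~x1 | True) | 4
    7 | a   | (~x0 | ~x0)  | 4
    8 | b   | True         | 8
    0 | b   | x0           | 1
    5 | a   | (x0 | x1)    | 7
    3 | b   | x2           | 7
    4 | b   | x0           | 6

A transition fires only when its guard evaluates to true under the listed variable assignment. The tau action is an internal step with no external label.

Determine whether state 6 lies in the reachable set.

Answer: UNREACHABLE

Analysis:
15 transition(s) survive guard evaluation.
Layer 0: {0}
Layer 1: {4}  cumulative {0,4}
Layer 2: {1,3}  cumulative {0,1,3,4}
Layer 3: {2,7,8}  cumulative {0,1,2,3,4,7,8}
Layer 4: {5}  cumulative {0,1,2,3,4,5,7,8}
R = {0,1,2,3,4,5,7,8}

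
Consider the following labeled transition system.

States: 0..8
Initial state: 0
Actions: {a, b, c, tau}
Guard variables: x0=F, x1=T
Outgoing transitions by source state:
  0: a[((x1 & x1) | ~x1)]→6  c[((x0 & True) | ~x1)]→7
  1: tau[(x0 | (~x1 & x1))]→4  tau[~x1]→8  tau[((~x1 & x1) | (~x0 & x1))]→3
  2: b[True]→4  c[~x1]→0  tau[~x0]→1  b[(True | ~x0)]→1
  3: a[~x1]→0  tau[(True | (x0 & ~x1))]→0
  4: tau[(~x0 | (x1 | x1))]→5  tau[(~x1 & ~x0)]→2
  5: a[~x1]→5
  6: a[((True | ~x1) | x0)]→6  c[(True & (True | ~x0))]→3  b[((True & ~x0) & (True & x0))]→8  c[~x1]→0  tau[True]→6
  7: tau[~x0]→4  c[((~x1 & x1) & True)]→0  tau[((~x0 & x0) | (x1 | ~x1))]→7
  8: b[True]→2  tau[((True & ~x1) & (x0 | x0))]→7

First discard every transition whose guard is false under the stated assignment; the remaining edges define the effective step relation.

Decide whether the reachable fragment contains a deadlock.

Answer: DEADLOCK-FREE

Analysis:
Reach set: {0,3,6}
  0: a→6  [deg 1]
  3: tau→0  [deg 1]
  6: a→6  c→3  tau→6  [deg 3]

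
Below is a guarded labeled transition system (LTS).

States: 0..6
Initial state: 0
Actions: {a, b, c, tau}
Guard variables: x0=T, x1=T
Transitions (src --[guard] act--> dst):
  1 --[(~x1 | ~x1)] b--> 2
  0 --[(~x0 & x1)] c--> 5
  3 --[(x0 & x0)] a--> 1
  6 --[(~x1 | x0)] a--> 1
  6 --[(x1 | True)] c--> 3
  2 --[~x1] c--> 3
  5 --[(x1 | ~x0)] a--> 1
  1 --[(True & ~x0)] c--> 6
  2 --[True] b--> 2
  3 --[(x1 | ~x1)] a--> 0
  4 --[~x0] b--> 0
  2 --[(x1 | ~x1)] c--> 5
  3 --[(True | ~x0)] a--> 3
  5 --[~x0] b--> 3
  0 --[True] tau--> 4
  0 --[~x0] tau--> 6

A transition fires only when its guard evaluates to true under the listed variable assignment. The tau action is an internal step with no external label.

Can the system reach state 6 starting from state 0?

Guard filter leaves 9 enabled edge(s).
Layer 0: {0}
Layer 1: {4}  total {0,4}
Reach set: {0,4}

Answer: UNREACHABLE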